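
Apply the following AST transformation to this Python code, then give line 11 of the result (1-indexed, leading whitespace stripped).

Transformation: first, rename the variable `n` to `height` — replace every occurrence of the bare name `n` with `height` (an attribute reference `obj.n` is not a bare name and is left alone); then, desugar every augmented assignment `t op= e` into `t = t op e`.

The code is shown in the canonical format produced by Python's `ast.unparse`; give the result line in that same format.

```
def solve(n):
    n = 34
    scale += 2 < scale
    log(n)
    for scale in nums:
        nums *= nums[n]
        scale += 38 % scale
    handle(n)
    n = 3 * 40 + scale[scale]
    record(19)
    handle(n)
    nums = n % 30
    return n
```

handle(height)

Transformed code:
def solve(height):
    height = 34
    scale = scale + (2 < scale)
    log(height)
    for scale in nums:
        nums = nums * nums[height]
        scale = scale + 38 % scale
    handle(height)
    height = 3 * 40 + scale[scale]
    record(19)
    handle(height)
    nums = height % 30
    return height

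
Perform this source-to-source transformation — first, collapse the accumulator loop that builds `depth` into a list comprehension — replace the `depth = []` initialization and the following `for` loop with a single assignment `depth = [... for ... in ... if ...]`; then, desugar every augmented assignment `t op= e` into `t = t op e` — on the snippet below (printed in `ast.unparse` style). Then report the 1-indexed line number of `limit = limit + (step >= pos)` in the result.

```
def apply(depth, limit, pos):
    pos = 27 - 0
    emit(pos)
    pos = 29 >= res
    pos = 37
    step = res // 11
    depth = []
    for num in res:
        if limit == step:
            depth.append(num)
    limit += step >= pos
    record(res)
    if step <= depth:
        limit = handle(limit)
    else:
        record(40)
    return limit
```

Transformed code:
def apply(depth, limit, pos):
    pos = 27 - 0
    emit(pos)
    pos = 29 >= res
    pos = 37
    step = res // 11
    depth = [num for num in res if limit == step]
    limit = limit + (step >= pos)
    record(res)
    if step <= depth:
        limit = handle(limit)
    else:
        record(40)
    return limit

8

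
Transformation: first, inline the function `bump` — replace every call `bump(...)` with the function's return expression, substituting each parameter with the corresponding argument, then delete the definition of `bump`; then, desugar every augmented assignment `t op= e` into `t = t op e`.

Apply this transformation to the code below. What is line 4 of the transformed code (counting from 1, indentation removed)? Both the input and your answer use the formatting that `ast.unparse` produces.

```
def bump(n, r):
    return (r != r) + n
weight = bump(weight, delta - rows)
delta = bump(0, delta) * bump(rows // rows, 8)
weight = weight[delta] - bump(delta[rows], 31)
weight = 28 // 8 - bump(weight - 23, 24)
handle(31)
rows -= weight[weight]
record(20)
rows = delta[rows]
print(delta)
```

weight = 28 // 8 - ((24 != 24) + (weight - 23))

Transformed code:
weight = (delta - rows != delta - rows) + weight
delta = ((delta != delta) + 0) * ((8 != 8) + rows // rows)
weight = weight[delta] - ((31 != 31) + delta[rows])
weight = 28 // 8 - ((24 != 24) + (weight - 23))
handle(31)
rows = rows - weight[weight]
record(20)
rows = delta[rows]
print(delta)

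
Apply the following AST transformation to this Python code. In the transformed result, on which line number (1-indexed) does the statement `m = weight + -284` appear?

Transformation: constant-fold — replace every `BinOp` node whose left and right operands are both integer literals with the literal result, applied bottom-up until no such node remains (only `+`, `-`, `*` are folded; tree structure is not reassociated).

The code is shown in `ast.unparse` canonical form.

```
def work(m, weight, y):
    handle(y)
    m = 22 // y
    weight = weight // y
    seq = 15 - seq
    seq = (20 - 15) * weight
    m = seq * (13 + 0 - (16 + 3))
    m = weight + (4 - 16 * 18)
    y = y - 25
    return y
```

Transformed code:
def work(m, weight, y):
    handle(y)
    m = 22 // y
    weight = weight // y
    seq = 15 - seq
    seq = 5 * weight
    m = seq * -6
    m = weight + -284
    y = y - 25
    return y

8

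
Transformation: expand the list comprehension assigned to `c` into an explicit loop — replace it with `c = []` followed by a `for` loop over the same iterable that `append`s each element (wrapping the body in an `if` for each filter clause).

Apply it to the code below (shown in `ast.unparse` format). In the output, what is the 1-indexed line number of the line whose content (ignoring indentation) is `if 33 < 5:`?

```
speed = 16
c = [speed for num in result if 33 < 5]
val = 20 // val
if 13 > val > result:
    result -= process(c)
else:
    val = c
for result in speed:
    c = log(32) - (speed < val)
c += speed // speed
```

4

Transformed code:
speed = 16
c = []
for num in result:
    if 33 < 5:
        c.append(speed)
val = 20 // val
if 13 > val > result:
    result -= process(c)
else:
    val = c
for result in speed:
    c = log(32) - (speed < val)
c += speed // speed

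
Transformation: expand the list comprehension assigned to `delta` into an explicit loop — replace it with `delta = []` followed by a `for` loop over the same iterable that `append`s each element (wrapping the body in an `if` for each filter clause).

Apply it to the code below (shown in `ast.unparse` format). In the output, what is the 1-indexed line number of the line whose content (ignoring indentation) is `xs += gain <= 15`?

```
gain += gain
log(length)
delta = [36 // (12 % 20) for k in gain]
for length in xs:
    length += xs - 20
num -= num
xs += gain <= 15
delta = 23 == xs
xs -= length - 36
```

Transformed code:
gain += gain
log(length)
delta = []
for k in gain:
    delta.append(36 // (12 % 20))
for length in xs:
    length += xs - 20
num -= num
xs += gain <= 15
delta = 23 == xs
xs -= length - 36

9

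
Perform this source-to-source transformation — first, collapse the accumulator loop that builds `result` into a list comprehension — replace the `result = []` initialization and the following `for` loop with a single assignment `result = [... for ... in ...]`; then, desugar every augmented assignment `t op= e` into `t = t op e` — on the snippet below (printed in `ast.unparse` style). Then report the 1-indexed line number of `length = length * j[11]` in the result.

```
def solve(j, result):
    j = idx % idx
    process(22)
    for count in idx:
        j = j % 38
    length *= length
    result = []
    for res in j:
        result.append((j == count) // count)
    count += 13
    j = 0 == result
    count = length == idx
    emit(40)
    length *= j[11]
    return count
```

Transformed code:
def solve(j, result):
    j = idx % idx
    process(22)
    for count in idx:
        j = j % 38
    length = length * length
    result = [(j == count) // count for res in j]
    count = count + 13
    j = 0 == result
    count = length == idx
    emit(40)
    length = length * j[11]
    return count

12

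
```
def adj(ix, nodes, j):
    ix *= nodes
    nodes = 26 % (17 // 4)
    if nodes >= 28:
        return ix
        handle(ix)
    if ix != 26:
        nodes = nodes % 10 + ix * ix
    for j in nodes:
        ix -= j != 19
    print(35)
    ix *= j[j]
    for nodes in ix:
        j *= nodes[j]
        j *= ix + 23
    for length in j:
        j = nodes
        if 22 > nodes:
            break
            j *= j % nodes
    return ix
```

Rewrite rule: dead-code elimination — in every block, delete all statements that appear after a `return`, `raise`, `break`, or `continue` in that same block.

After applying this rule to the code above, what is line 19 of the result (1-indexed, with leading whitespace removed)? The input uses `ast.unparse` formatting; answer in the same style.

return ix

Transformed code:
def adj(ix, nodes, j):
    ix *= nodes
    nodes = 26 % (17 // 4)
    if nodes >= 28:
        return ix
    if ix != 26:
        nodes = nodes % 10 + ix * ix
    for j in nodes:
        ix -= j != 19
    print(35)
    ix *= j[j]
    for nodes in ix:
        j *= nodes[j]
        j *= ix + 23
    for length in j:
        j = nodes
        if 22 > nodes:
            break
    return ix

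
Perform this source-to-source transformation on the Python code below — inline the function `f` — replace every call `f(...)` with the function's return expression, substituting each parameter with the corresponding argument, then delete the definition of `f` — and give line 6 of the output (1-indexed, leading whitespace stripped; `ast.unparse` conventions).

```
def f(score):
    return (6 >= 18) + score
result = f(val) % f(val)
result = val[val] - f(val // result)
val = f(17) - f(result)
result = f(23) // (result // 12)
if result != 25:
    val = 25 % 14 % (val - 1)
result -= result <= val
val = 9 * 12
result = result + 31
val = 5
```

val = 25 % 14 % (val - 1)

Transformed code:
result = ((6 >= 18) + val) % ((6 >= 18) + val)
result = val[val] - ((6 >= 18) + val // result)
val = (6 >= 18) + 17 - ((6 >= 18) + result)
result = ((6 >= 18) + 23) // (result // 12)
if result != 25:
    val = 25 % 14 % (val - 1)
result -= result <= val
val = 9 * 12
result = result + 31
val = 5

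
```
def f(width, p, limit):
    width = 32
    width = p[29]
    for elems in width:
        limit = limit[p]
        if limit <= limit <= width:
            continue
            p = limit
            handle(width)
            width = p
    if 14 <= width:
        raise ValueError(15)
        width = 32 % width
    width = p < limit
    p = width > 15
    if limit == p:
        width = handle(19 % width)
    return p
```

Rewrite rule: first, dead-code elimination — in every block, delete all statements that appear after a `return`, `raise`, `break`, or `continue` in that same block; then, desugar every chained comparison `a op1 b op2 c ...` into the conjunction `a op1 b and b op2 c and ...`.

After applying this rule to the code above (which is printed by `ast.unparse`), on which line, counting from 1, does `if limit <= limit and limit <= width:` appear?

Transformed code:
def f(width, p, limit):
    width = 32
    width = p[29]
    for elems in width:
        limit = limit[p]
        if limit <= limit and limit <= width:
            continue
    if 14 <= width:
        raise ValueError(15)
    width = p < limit
    p = width > 15
    if limit == p:
        width = handle(19 % width)
    return p

6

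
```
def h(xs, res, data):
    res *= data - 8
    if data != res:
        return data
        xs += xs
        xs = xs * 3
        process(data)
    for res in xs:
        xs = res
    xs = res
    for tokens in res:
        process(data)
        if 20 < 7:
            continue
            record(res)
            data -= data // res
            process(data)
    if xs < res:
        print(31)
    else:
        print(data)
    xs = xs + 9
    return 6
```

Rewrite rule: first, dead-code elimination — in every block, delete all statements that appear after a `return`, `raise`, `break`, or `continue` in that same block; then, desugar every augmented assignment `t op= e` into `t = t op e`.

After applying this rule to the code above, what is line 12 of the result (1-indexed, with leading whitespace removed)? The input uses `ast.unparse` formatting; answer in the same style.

Transformed code:
def h(xs, res, data):
    res = res * (data - 8)
    if data != res:
        return data
    for res in xs:
        xs = res
    xs = res
    for tokens in res:
        process(data)
        if 20 < 7:
            continue
    if xs < res:
        print(31)
    else:
        print(data)
    xs = xs + 9
    return 6

if xs < res:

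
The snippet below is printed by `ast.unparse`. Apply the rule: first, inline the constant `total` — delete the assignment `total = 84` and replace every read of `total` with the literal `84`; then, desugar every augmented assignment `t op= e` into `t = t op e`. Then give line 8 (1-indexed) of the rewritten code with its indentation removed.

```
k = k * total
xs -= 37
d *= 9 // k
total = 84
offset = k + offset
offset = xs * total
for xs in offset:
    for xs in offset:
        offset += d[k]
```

offset = offset + d[k]

Transformed code:
k = k * 84
xs = xs - 37
d = d * (9 // k)
offset = k + offset
offset = xs * 84
for xs in offset:
    for xs in offset:
        offset = offset + d[k]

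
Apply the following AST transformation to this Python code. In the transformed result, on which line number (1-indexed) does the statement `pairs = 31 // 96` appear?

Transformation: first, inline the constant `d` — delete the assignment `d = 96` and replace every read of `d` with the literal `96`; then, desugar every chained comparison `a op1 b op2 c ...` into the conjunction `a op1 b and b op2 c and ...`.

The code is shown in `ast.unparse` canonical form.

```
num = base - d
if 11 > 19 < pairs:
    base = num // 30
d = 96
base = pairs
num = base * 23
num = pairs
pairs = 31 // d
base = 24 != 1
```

7

Transformed code:
num = base - 96
if 11 > 19 and 19 < pairs:
    base = num // 30
base = pairs
num = base * 23
num = pairs
pairs = 31 // 96
base = 24 != 1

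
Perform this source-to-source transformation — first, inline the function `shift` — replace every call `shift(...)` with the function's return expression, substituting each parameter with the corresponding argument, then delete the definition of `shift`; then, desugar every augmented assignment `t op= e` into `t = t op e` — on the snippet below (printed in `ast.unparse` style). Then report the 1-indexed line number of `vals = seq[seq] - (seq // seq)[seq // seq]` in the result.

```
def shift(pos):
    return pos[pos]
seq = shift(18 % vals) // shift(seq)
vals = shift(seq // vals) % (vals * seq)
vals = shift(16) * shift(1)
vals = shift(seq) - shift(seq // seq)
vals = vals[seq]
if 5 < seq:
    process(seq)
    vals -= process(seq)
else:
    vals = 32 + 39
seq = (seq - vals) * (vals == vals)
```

4

Transformed code:
seq = (18 % vals)[18 % vals] // seq[seq]
vals = (seq // vals)[seq // vals] % (vals * seq)
vals = 16[16] * 1[1]
vals = seq[seq] - (seq // seq)[seq // seq]
vals = vals[seq]
if 5 < seq:
    process(seq)
    vals = vals - process(seq)
else:
    vals = 32 + 39
seq = (seq - vals) * (vals == vals)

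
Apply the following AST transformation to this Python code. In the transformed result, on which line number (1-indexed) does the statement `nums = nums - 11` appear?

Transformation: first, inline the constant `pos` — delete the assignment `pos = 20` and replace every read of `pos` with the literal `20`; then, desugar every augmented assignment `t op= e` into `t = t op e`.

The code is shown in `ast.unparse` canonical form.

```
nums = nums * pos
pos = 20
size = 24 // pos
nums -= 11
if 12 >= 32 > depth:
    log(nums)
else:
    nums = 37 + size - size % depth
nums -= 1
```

Transformed code:
nums = nums * 20
size = 24 // 20
nums = nums - 11
if 12 >= 32 > depth:
    log(nums)
else:
    nums = 37 + size - size % depth
nums = nums - 1

3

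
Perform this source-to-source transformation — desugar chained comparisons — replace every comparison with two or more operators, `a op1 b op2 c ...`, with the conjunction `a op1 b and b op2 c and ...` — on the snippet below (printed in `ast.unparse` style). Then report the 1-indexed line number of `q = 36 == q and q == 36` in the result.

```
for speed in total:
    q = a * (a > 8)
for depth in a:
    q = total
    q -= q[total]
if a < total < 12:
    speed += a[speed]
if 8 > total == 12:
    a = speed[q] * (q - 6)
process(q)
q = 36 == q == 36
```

Transformed code:
for speed in total:
    q = a * (a > 8)
for depth in a:
    q = total
    q -= q[total]
if a < total and total < 12:
    speed += a[speed]
if 8 > total and total == 12:
    a = speed[q] * (q - 6)
process(q)
q = 36 == q and q == 36

11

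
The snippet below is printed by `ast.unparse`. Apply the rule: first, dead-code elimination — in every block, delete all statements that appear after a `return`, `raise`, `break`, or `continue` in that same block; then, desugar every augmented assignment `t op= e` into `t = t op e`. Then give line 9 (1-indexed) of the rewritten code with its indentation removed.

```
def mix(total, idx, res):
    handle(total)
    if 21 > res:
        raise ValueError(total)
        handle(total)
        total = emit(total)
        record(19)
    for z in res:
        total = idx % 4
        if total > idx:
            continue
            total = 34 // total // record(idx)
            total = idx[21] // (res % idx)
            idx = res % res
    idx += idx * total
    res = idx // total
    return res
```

idx = idx + idx * total

Transformed code:
def mix(total, idx, res):
    handle(total)
    if 21 > res:
        raise ValueError(total)
    for z in res:
        total = idx % 4
        if total > idx:
            continue
    idx = idx + idx * total
    res = idx // total
    return res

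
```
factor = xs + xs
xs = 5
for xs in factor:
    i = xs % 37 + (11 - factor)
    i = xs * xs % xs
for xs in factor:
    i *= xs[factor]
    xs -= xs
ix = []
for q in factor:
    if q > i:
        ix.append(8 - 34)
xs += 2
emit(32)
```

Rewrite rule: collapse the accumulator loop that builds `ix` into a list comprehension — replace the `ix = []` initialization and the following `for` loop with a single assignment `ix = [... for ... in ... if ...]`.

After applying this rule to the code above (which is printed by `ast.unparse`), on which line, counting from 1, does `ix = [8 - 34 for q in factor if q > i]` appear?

Transformed code:
factor = xs + xs
xs = 5
for xs in factor:
    i = xs % 37 + (11 - factor)
    i = xs * xs % xs
for xs in factor:
    i *= xs[factor]
    xs -= xs
ix = [8 - 34 for q in factor if q > i]
xs += 2
emit(32)

9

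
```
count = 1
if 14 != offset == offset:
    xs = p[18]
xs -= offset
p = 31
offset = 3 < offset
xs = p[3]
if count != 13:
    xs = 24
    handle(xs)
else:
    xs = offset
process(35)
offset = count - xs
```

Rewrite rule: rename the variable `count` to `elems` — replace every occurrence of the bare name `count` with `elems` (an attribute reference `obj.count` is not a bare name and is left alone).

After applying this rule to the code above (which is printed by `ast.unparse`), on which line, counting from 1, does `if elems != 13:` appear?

Transformed code:
elems = 1
if 14 != offset == offset:
    xs = p[18]
xs -= offset
p = 31
offset = 3 < offset
xs = p[3]
if elems != 13:
    xs = 24
    handle(xs)
else:
    xs = offset
process(35)
offset = elems - xs

8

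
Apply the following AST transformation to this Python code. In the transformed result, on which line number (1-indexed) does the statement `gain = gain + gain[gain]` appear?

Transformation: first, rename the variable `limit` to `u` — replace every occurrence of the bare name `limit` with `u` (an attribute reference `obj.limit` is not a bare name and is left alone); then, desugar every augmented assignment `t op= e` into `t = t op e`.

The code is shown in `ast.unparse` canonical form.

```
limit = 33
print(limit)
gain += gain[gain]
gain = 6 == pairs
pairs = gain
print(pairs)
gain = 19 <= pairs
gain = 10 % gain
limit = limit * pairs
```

Transformed code:
u = 33
print(u)
gain = gain + gain[gain]
gain = 6 == pairs
pairs = gain
print(pairs)
gain = 19 <= pairs
gain = 10 % gain
u = u * pairs

3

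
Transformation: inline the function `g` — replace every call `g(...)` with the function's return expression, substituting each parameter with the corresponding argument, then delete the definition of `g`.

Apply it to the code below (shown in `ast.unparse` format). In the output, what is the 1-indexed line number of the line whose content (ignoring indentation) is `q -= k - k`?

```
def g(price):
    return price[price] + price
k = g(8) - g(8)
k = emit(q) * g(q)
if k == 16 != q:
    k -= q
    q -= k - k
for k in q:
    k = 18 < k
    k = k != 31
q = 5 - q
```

Transformed code:
k = 8[8] + 8 - (8[8] + 8)
k = emit(q) * (q[q] + q)
if k == 16 != q:
    k -= q
    q -= k - k
for k in q:
    k = 18 < k
    k = k != 31
q = 5 - q

5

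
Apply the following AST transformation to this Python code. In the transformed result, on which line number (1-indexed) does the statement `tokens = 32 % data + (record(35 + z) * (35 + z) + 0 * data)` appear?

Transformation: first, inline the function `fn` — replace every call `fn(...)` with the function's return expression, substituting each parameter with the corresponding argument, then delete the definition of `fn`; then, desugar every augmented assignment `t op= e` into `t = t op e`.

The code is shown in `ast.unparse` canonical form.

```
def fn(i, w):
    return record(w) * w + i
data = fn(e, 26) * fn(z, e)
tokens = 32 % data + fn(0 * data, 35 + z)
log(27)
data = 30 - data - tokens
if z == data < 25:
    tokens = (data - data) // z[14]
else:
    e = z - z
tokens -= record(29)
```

2

Transformed code:
data = (record(26) * 26 + e) * (record(e) * e + z)
tokens = 32 % data + (record(35 + z) * (35 + z) + 0 * data)
log(27)
data = 30 - data - tokens
if z == data < 25:
    tokens = (data - data) // z[14]
else:
    e = z - z
tokens = tokens - record(29)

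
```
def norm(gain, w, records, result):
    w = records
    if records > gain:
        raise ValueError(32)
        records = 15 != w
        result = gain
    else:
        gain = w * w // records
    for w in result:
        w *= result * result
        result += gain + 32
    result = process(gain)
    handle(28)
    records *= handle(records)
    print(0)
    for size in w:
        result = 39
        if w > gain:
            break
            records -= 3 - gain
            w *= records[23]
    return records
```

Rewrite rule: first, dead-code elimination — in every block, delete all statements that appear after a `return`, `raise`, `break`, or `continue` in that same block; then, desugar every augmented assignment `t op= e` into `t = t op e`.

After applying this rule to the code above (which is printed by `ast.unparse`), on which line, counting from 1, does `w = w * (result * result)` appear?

8

Transformed code:
def norm(gain, w, records, result):
    w = records
    if records > gain:
        raise ValueError(32)
    else:
        gain = w * w // records
    for w in result:
        w = w * (result * result)
        result = result + (gain + 32)
    result = process(gain)
    handle(28)
    records = records * handle(records)
    print(0)
    for size in w:
        result = 39
        if w > gain:
            break
    return records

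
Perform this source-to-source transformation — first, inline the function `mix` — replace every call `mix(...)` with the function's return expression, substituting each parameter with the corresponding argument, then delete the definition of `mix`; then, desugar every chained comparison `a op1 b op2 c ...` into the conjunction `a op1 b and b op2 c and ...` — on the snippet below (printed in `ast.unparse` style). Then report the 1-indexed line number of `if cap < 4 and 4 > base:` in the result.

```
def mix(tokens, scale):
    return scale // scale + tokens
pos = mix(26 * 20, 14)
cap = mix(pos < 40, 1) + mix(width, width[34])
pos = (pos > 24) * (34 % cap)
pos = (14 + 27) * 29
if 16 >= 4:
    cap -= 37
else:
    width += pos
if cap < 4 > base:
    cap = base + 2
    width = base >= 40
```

Transformed code:
pos = 14 // 14 + 26 * 20
cap = 1 // 1 + (pos < 40) + (width[34] // width[34] + width)
pos = (pos > 24) * (34 % cap)
pos = (14 + 27) * 29
if 16 >= 4:
    cap -= 37
else:
    width += pos
if cap < 4 and 4 > base:
    cap = base + 2
    width = base >= 40

9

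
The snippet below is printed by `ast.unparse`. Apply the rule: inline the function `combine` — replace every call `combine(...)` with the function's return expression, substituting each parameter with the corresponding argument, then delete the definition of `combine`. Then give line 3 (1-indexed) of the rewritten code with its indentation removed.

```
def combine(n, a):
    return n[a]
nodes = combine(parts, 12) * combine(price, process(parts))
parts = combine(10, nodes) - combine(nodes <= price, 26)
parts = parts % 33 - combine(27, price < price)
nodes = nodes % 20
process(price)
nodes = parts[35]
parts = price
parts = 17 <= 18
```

parts = parts % 33 - 27[price < price]

Transformed code:
nodes = parts[12] * price[process(parts)]
parts = 10[nodes] - (nodes <= price)[26]
parts = parts % 33 - 27[price < price]
nodes = nodes % 20
process(price)
nodes = parts[35]
parts = price
parts = 17 <= 18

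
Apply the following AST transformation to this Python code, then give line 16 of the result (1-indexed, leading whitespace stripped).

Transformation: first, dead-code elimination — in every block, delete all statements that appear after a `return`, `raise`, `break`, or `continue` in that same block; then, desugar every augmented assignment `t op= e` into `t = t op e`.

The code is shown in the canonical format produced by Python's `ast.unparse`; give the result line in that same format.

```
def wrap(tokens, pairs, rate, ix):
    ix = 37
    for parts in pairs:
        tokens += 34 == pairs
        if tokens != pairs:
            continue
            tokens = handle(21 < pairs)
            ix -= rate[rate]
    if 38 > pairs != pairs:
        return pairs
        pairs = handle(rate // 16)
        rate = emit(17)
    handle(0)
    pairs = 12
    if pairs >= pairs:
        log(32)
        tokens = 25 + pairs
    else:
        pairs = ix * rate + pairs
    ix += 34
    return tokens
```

ix = ix + 34

Transformed code:
def wrap(tokens, pairs, rate, ix):
    ix = 37
    for parts in pairs:
        tokens = tokens + (34 == pairs)
        if tokens != pairs:
            continue
    if 38 > pairs != pairs:
        return pairs
    handle(0)
    pairs = 12
    if pairs >= pairs:
        log(32)
        tokens = 25 + pairs
    else:
        pairs = ix * rate + pairs
    ix = ix + 34
    return tokens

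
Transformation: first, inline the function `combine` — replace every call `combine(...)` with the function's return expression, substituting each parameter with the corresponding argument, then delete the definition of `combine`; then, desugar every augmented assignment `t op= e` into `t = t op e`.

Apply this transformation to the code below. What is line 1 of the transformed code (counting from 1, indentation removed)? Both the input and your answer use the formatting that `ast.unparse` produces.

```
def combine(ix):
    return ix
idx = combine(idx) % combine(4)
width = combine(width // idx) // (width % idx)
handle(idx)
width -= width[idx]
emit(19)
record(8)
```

idx = idx % 4

Transformed code:
idx = idx % 4
width = width // idx // (width % idx)
handle(idx)
width = width - width[idx]
emit(19)
record(8)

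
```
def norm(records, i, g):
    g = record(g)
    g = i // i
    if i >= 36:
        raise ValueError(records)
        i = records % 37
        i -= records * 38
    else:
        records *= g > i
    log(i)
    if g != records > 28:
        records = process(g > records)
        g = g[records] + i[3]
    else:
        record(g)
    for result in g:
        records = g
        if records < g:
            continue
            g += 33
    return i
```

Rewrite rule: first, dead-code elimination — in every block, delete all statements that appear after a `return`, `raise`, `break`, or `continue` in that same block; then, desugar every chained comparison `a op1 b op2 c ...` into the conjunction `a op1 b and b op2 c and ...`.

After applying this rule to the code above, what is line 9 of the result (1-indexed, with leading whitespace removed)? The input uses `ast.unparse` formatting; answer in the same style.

Transformed code:
def norm(records, i, g):
    g = record(g)
    g = i // i
    if i >= 36:
        raise ValueError(records)
    else:
        records *= g > i
    log(i)
    if g != records and records > 28:
        records = process(g > records)
        g = g[records] + i[3]
    else:
        record(g)
    for result in g:
        records = g
        if records < g:
            continue
    return i

if g != records and records > 28:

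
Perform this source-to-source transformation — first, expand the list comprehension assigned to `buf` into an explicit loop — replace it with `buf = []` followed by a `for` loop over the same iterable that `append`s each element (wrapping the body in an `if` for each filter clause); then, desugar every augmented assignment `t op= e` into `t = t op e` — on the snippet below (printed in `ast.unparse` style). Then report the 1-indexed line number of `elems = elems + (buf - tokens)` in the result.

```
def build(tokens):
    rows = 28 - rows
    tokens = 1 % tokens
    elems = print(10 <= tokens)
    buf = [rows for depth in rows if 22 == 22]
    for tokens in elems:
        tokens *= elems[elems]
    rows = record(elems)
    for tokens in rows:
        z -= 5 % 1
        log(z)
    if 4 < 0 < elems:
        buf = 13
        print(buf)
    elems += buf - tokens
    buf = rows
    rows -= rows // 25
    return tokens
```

Transformed code:
def build(tokens):
    rows = 28 - rows
    tokens = 1 % tokens
    elems = print(10 <= tokens)
    buf = []
    for depth in rows:
        if 22 == 22:
            buf.append(rows)
    for tokens in elems:
        tokens = tokens * elems[elems]
    rows = record(elems)
    for tokens in rows:
        z = z - 5 % 1
        log(z)
    if 4 < 0 < elems:
        buf = 13
        print(buf)
    elems = elems + (buf - tokens)
    buf = rows
    rows = rows - rows // 25
    return tokens

18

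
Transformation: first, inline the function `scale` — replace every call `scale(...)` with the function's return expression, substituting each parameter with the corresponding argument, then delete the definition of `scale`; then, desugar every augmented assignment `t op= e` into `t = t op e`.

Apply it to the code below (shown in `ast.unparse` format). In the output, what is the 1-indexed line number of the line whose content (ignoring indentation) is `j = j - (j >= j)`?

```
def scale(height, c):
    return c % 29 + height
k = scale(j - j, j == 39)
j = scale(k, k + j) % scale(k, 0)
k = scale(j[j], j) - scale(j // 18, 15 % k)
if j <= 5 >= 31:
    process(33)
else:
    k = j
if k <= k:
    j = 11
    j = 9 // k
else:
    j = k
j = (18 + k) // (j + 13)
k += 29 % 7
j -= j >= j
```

15

Transformed code:
k = (j == 39) % 29 + (j - j)
j = ((k + j) % 29 + k) % (0 % 29 + k)
k = j % 29 + j[j] - (15 % k % 29 + j // 18)
if j <= 5 >= 31:
    process(33)
else:
    k = j
if k <= k:
    j = 11
    j = 9 // k
else:
    j = k
j = (18 + k) // (j + 13)
k = k + 29 % 7
j = j - (j >= j)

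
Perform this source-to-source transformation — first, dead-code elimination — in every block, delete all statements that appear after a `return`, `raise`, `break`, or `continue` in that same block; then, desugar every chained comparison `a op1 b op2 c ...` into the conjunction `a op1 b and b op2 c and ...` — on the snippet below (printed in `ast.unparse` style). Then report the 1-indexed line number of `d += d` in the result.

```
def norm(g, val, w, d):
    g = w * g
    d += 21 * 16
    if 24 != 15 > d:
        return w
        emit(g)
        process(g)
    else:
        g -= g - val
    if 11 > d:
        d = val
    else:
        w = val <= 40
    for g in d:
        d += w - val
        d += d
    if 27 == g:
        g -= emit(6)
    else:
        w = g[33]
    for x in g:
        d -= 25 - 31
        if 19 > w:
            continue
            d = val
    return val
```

14

Transformed code:
def norm(g, val, w, d):
    g = w * g
    d += 21 * 16
    if 24 != 15 and 15 > d:
        return w
    else:
        g -= g - val
    if 11 > d:
        d = val
    else:
        w = val <= 40
    for g in d:
        d += w - val
        d += d
    if 27 == g:
        g -= emit(6)
    else:
        w = g[33]
    for x in g:
        d -= 25 - 31
        if 19 > w:
            continue
    return val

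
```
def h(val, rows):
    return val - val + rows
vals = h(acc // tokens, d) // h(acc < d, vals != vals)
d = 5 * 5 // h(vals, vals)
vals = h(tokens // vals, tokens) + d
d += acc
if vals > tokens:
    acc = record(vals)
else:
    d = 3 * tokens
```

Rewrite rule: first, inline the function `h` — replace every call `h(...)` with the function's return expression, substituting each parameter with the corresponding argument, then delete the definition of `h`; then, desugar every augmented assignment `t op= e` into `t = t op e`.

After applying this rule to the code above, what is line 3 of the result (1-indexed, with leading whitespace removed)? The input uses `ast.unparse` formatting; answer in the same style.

Transformed code:
vals = (acc // tokens - acc // tokens + d) // ((acc < d) - (acc < d) + (vals != vals))
d = 5 * 5 // (vals - vals + vals)
vals = tokens // vals - tokens // vals + tokens + d
d = d + acc
if vals > tokens:
    acc = record(vals)
else:
    d = 3 * tokens

vals = tokens // vals - tokens // vals + tokens + d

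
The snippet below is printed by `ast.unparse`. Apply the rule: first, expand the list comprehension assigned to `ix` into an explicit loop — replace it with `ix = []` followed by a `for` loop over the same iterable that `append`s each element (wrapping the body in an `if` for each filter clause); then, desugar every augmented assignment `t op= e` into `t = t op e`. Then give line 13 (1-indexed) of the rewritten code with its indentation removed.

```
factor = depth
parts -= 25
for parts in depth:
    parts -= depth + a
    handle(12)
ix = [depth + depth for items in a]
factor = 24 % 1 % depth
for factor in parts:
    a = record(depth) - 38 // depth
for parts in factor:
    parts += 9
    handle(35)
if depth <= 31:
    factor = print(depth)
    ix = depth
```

Transformed code:
factor = depth
parts = parts - 25
for parts in depth:
    parts = parts - (depth + a)
    handle(12)
ix = []
for items in a:
    ix.append(depth + depth)
factor = 24 % 1 % depth
for factor in parts:
    a = record(depth) - 38 // depth
for parts in factor:
    parts = parts + 9
    handle(35)
if depth <= 31:
    factor = print(depth)
    ix = depth

parts = parts + 9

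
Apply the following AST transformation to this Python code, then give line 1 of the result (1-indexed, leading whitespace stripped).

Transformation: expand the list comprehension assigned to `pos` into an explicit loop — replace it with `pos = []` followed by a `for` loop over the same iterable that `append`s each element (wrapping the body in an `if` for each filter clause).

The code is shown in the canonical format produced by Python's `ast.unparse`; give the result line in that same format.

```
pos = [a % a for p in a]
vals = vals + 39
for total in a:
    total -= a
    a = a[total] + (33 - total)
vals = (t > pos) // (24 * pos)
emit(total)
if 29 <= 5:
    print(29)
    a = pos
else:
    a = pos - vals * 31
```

Transformed code:
pos = []
for p in a:
    pos.append(a % a)
vals = vals + 39
for total in a:
    total -= a
    a = a[total] + (33 - total)
vals = (t > pos) // (24 * pos)
emit(total)
if 29 <= 5:
    print(29)
    a = pos
else:
    a = pos - vals * 31

pos = []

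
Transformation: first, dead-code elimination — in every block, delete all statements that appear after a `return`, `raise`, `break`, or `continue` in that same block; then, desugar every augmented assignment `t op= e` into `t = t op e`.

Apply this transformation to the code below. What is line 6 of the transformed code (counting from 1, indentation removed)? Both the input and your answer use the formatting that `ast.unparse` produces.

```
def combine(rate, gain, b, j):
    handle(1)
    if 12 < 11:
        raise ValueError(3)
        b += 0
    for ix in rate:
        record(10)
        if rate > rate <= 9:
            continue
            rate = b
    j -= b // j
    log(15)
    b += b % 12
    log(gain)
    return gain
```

Transformed code:
def combine(rate, gain, b, j):
    handle(1)
    if 12 < 11:
        raise ValueError(3)
    for ix in rate:
        record(10)
        if rate > rate <= 9:
            continue
    j = j - b // j
    log(15)
    b = b + b % 12
    log(gain)
    return gain

record(10)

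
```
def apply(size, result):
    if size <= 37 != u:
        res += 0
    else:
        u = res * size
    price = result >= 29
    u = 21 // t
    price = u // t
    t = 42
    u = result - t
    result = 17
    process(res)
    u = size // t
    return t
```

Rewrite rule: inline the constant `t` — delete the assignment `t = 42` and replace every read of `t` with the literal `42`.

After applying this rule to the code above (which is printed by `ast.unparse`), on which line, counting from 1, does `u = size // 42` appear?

Transformed code:
def apply(size, result):
    if size <= 37 != u:
        res += 0
    else:
        u = res * size
    price = result >= 29
    u = 21 // 42
    price = u // 42
    u = result - 42
    result = 17
    process(res)
    u = size // 42
    return 42

12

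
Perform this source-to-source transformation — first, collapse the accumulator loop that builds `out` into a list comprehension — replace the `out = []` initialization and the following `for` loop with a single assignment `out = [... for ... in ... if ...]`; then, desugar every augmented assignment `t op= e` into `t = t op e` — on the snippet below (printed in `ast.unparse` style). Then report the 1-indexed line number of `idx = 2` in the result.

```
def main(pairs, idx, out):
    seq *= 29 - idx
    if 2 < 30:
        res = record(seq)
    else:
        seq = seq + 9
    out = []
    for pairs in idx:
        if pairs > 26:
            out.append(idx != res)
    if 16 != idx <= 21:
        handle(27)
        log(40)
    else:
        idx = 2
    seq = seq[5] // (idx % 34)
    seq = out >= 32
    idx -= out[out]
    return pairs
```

Transformed code:
def main(pairs, idx, out):
    seq = seq * (29 - idx)
    if 2 < 30:
        res = record(seq)
    else:
        seq = seq + 9
    out = [idx != res for pairs in idx if pairs > 26]
    if 16 != idx <= 21:
        handle(27)
        log(40)
    else:
        idx = 2
    seq = seq[5] // (idx % 34)
    seq = out >= 32
    idx = idx - out[out]
    return pairs

12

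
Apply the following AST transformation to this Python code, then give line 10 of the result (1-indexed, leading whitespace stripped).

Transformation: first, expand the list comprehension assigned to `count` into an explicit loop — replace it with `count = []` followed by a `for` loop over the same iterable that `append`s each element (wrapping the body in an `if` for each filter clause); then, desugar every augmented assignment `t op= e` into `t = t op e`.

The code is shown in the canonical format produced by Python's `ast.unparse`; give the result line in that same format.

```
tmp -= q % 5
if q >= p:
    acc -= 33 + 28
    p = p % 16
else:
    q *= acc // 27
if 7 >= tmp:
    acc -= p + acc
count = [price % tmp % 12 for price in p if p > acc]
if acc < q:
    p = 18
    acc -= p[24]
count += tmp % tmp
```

for price in p:

Transformed code:
tmp = tmp - q % 5
if q >= p:
    acc = acc - (33 + 28)
    p = p % 16
else:
    q = q * (acc // 27)
if 7 >= tmp:
    acc = acc - (p + acc)
count = []
for price in p:
    if p > acc:
        count.append(price % tmp % 12)
if acc < q:
    p = 18
    acc = acc - p[24]
count = count + tmp % tmp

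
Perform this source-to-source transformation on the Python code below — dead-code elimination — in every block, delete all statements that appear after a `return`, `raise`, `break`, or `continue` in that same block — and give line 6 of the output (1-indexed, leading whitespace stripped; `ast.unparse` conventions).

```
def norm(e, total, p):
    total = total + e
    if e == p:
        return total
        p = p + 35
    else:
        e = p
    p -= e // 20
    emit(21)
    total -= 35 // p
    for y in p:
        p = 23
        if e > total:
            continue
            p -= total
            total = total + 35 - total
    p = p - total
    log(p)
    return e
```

Transformed code:
def norm(e, total, p):
    total = total + e
    if e == p:
        return total
    else:
        e = p
    p -= e // 20
    emit(21)
    total -= 35 // p
    for y in p:
        p = 23
        if e > total:
            continue
    p = p - total
    log(p)
    return e

e = p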